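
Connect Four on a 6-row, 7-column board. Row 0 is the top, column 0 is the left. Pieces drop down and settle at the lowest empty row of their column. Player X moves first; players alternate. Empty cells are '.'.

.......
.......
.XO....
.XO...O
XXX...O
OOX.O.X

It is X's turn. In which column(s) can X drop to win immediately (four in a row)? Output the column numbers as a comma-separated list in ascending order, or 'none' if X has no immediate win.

col 0: drop X → no win
col 1: drop X → WIN!
col 2: drop X → no win
col 3: drop X → no win
col 4: drop X → no win
col 5: drop X → no win
col 6: drop X → no win

Answer: 1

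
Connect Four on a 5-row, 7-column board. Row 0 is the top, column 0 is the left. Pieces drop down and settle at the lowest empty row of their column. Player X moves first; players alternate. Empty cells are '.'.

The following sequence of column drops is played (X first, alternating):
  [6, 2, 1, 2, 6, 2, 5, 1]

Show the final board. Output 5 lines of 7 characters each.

Answer: .......
.......
..O....
.OO...X
.XO..XX

Derivation:
Move 1: X drops in col 6, lands at row 4
Move 2: O drops in col 2, lands at row 4
Move 3: X drops in col 1, lands at row 4
Move 4: O drops in col 2, lands at row 3
Move 5: X drops in col 6, lands at row 3
Move 6: O drops in col 2, lands at row 2
Move 7: X drops in col 5, lands at row 4
Move 8: O drops in col 1, lands at row 3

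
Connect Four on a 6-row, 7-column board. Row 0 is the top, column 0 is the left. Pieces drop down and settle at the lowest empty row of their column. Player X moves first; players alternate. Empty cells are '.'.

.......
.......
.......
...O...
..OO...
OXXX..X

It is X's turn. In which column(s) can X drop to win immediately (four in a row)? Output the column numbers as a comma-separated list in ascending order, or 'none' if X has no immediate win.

Answer: 4

Derivation:
col 0: drop X → no win
col 1: drop X → no win
col 2: drop X → no win
col 3: drop X → no win
col 4: drop X → WIN!
col 5: drop X → no win
col 6: drop X → no win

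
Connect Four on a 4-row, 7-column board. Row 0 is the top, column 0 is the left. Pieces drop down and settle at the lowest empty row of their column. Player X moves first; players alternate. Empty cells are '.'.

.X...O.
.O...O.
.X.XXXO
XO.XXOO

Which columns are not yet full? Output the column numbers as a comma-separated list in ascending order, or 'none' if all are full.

col 0: top cell = '.' → open
col 1: top cell = 'X' → FULL
col 2: top cell = '.' → open
col 3: top cell = '.' → open
col 4: top cell = '.' → open
col 5: top cell = 'O' → FULL
col 6: top cell = '.' → open

Answer: 0,2,3,4,6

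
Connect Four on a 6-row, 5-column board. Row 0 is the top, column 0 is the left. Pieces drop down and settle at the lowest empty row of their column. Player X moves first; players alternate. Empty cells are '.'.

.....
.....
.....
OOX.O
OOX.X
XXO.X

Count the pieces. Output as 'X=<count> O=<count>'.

X=6 O=6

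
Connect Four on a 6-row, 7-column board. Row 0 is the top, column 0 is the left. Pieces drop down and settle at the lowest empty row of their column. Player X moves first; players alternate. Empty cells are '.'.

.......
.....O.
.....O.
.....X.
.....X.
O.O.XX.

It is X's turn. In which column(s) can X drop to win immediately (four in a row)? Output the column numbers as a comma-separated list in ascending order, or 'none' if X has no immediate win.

Answer: none

Derivation:
col 0: drop X → no win
col 1: drop X → no win
col 2: drop X → no win
col 3: drop X → no win
col 4: drop X → no win
col 5: drop X → no win
col 6: drop X → no win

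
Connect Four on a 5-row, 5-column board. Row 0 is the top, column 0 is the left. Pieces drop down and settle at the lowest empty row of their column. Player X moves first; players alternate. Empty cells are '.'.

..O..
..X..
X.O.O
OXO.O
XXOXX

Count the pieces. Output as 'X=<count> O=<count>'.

X=7 O=7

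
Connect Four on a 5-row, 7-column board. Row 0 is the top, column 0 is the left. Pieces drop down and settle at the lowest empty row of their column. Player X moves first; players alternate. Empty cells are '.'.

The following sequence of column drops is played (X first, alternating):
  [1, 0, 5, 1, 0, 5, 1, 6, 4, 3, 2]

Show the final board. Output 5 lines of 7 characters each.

Answer: .......
.......
.X.....
XO...O.
OXXOXXO

Derivation:
Move 1: X drops in col 1, lands at row 4
Move 2: O drops in col 0, lands at row 4
Move 3: X drops in col 5, lands at row 4
Move 4: O drops in col 1, lands at row 3
Move 5: X drops in col 0, lands at row 3
Move 6: O drops in col 5, lands at row 3
Move 7: X drops in col 1, lands at row 2
Move 8: O drops in col 6, lands at row 4
Move 9: X drops in col 4, lands at row 4
Move 10: O drops in col 3, lands at row 4
Move 11: X drops in col 2, lands at row 4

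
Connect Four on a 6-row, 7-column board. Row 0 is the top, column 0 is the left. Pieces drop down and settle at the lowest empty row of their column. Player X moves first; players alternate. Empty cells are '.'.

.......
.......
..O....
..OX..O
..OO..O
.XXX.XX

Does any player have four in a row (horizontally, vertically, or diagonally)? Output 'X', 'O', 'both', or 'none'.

none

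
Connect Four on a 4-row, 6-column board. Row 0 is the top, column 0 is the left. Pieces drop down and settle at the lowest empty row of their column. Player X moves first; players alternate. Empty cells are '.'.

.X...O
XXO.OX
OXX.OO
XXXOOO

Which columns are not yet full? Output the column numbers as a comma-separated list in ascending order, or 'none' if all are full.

Answer: 0,2,3,4

Derivation:
col 0: top cell = '.' → open
col 1: top cell = 'X' → FULL
col 2: top cell = '.' → open
col 3: top cell = '.' → open
col 4: top cell = '.' → open
col 5: top cell = 'O' → FULL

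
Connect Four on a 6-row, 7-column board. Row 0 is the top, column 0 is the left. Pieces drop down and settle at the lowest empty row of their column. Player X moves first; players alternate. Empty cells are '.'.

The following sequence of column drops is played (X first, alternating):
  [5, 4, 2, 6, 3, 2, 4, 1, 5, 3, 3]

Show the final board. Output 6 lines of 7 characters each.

Answer: .......
.......
.......
...X...
..OOXX.
.OXXOXO

Derivation:
Move 1: X drops in col 5, lands at row 5
Move 2: O drops in col 4, lands at row 5
Move 3: X drops in col 2, lands at row 5
Move 4: O drops in col 6, lands at row 5
Move 5: X drops in col 3, lands at row 5
Move 6: O drops in col 2, lands at row 4
Move 7: X drops in col 4, lands at row 4
Move 8: O drops in col 1, lands at row 5
Move 9: X drops in col 5, lands at row 4
Move 10: O drops in col 3, lands at row 4
Move 11: X drops in col 3, lands at row 3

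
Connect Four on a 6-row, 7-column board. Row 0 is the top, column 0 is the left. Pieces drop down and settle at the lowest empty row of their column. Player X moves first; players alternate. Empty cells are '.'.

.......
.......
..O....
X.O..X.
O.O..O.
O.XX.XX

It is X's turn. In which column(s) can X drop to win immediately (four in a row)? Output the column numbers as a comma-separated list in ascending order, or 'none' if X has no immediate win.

Answer: 4

Derivation:
col 0: drop X → no win
col 1: drop X → no win
col 2: drop X → no win
col 3: drop X → no win
col 4: drop X → WIN!
col 5: drop X → no win
col 6: drop X → no win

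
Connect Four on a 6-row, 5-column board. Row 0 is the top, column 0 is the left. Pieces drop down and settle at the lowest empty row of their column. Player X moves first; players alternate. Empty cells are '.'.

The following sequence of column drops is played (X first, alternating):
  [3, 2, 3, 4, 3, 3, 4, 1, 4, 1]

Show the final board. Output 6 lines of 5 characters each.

Move 1: X drops in col 3, lands at row 5
Move 2: O drops in col 2, lands at row 5
Move 3: X drops in col 3, lands at row 4
Move 4: O drops in col 4, lands at row 5
Move 5: X drops in col 3, lands at row 3
Move 6: O drops in col 3, lands at row 2
Move 7: X drops in col 4, lands at row 4
Move 8: O drops in col 1, lands at row 5
Move 9: X drops in col 4, lands at row 3
Move 10: O drops in col 1, lands at row 4

Answer: .....
.....
...O.
...XX
.O.XX
.OOXO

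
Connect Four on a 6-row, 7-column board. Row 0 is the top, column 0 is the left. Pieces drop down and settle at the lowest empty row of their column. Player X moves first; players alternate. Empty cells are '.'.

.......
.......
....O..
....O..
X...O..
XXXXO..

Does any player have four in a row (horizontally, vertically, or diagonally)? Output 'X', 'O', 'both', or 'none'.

both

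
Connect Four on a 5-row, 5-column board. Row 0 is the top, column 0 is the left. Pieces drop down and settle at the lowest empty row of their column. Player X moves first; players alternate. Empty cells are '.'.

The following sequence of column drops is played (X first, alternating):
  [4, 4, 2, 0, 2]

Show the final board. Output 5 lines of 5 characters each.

Answer: .....
.....
.....
..X.O
O.X.X

Derivation:
Move 1: X drops in col 4, lands at row 4
Move 2: O drops in col 4, lands at row 3
Move 3: X drops in col 2, lands at row 4
Move 4: O drops in col 0, lands at row 4
Move 5: X drops in col 2, lands at row 3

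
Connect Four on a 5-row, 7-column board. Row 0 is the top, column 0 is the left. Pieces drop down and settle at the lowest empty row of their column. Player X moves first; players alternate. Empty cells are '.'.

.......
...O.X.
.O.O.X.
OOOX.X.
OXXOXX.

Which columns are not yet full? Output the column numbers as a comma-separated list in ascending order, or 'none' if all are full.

col 0: top cell = '.' → open
col 1: top cell = '.' → open
col 2: top cell = '.' → open
col 3: top cell = '.' → open
col 4: top cell = '.' → open
col 5: top cell = '.' → open
col 6: top cell = '.' → open

Answer: 0,1,2,3,4,5,6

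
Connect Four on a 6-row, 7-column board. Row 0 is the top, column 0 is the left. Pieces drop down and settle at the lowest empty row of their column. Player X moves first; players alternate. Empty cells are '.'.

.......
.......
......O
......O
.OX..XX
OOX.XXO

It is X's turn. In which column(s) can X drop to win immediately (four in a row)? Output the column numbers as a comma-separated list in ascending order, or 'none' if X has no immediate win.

col 0: drop X → no win
col 1: drop X → no win
col 2: drop X → no win
col 3: drop X → WIN!
col 4: drop X → no win
col 5: drop X → no win
col 6: drop X → no win

Answer: 3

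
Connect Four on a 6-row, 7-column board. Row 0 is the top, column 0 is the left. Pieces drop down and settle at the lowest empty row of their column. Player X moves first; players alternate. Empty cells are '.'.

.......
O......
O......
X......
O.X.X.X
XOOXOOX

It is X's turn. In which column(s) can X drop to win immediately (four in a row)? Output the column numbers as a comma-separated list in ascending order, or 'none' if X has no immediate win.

col 0: drop X → no win
col 1: drop X → no win
col 2: drop X → no win
col 3: drop X → no win
col 4: drop X → no win
col 5: drop X → no win
col 6: drop X → no win

Answer: none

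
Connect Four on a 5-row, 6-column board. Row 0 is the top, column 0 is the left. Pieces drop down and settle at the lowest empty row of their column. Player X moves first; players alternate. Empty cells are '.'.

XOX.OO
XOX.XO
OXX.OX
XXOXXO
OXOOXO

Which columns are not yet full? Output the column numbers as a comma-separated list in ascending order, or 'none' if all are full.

col 0: top cell = 'X' → FULL
col 1: top cell = 'O' → FULL
col 2: top cell = 'X' → FULL
col 3: top cell = '.' → open
col 4: top cell = 'O' → FULL
col 5: top cell = 'O' → FULL

Answer: 3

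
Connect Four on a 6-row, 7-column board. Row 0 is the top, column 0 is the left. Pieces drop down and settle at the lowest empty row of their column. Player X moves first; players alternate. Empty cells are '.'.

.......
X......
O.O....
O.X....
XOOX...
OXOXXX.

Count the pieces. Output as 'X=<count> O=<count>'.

X=8 O=7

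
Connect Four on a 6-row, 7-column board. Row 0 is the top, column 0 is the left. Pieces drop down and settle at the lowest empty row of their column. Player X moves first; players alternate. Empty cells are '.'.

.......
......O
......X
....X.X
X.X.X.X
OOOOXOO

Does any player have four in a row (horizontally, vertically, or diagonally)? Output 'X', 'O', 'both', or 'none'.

O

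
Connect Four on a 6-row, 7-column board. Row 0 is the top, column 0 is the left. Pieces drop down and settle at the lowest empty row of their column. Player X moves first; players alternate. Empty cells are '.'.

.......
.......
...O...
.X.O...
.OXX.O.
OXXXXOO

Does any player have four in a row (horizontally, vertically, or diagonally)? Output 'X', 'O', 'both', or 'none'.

X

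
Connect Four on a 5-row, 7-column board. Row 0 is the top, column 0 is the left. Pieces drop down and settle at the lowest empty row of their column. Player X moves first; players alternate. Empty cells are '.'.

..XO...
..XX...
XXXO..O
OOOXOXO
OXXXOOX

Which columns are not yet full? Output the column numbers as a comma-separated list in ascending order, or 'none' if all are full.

col 0: top cell = '.' → open
col 1: top cell = '.' → open
col 2: top cell = 'X' → FULL
col 3: top cell = 'O' → FULL
col 4: top cell = '.' → open
col 5: top cell = '.' → open
col 6: top cell = '.' → open

Answer: 0,1,4,5,6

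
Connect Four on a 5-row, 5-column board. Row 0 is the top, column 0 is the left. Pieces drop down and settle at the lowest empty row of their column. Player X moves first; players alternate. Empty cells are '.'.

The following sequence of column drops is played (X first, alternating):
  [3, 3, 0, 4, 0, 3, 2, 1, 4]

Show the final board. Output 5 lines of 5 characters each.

Answer: .....
.....
...O.
X..OX
XOXXO

Derivation:
Move 1: X drops in col 3, lands at row 4
Move 2: O drops in col 3, lands at row 3
Move 3: X drops in col 0, lands at row 4
Move 4: O drops in col 4, lands at row 4
Move 5: X drops in col 0, lands at row 3
Move 6: O drops in col 3, lands at row 2
Move 7: X drops in col 2, lands at row 4
Move 8: O drops in col 1, lands at row 4
Move 9: X drops in col 4, lands at row 3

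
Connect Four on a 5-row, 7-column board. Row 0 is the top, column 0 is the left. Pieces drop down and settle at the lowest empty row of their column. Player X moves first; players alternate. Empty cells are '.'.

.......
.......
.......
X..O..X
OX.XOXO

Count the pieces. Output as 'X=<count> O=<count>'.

X=5 O=4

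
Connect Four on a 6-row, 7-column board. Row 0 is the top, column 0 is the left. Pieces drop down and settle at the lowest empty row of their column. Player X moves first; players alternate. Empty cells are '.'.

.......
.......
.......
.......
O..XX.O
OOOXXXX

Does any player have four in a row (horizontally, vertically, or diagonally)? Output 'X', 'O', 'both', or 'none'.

X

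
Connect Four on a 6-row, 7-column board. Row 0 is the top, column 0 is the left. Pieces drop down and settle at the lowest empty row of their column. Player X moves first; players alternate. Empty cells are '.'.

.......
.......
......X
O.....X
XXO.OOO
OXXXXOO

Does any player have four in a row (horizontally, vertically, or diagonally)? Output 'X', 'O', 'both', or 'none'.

X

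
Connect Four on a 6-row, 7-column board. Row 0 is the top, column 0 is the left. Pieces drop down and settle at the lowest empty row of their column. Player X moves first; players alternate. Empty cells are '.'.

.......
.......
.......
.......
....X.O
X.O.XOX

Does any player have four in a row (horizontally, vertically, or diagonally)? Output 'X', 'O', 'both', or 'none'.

none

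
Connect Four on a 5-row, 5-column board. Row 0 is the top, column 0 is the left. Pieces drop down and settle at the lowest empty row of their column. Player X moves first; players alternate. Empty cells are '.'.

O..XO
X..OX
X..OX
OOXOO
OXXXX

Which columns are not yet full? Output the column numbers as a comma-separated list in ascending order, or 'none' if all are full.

col 0: top cell = 'O' → FULL
col 1: top cell = '.' → open
col 2: top cell = '.' → open
col 3: top cell = 'X' → FULL
col 4: top cell = 'O' → FULL

Answer: 1,2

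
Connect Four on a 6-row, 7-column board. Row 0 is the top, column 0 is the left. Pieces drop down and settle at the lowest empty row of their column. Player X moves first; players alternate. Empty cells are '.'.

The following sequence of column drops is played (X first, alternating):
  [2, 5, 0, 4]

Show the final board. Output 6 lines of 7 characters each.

Move 1: X drops in col 2, lands at row 5
Move 2: O drops in col 5, lands at row 5
Move 3: X drops in col 0, lands at row 5
Move 4: O drops in col 4, lands at row 5

Answer: .......
.......
.......
.......
.......
X.X.OO.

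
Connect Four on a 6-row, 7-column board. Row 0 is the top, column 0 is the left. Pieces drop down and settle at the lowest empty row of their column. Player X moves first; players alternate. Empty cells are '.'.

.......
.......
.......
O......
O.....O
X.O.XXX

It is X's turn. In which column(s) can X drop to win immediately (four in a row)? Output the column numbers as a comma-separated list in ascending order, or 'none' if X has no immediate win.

col 0: drop X → no win
col 1: drop X → no win
col 2: drop X → no win
col 3: drop X → WIN!
col 4: drop X → no win
col 5: drop X → no win
col 6: drop X → no win

Answer: 3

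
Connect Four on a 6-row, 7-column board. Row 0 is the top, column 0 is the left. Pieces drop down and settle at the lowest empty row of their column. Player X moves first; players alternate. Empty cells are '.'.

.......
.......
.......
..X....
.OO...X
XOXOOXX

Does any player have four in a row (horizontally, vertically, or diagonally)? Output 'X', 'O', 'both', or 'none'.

none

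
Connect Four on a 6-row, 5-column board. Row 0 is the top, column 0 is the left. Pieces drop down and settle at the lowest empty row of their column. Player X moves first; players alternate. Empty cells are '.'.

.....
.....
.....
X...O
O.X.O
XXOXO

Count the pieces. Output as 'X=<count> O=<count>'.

X=5 O=5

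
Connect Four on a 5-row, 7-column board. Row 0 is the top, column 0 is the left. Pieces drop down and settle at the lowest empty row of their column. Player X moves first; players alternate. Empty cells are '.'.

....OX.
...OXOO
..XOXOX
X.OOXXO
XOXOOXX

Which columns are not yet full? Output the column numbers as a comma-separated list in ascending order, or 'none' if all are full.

col 0: top cell = '.' → open
col 1: top cell = '.' → open
col 2: top cell = '.' → open
col 3: top cell = '.' → open
col 4: top cell = 'O' → FULL
col 5: top cell = 'X' → FULL
col 6: top cell = '.' → open

Answer: 0,1,2,3,6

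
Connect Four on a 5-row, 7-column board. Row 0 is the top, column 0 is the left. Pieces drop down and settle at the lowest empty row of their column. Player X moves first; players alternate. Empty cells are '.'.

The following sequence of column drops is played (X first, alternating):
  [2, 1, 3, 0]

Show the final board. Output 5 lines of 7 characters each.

Move 1: X drops in col 2, lands at row 4
Move 2: O drops in col 1, lands at row 4
Move 3: X drops in col 3, lands at row 4
Move 4: O drops in col 0, lands at row 4

Answer: .......
.......
.......
.......
OOXX...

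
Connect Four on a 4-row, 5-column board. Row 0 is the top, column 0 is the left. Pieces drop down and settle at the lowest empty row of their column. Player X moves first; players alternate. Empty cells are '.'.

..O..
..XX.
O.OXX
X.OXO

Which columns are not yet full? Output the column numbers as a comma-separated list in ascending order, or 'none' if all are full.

Answer: 0,1,3,4

Derivation:
col 0: top cell = '.' → open
col 1: top cell = '.' → open
col 2: top cell = 'O' → FULL
col 3: top cell = '.' → open
col 4: top cell = '.' → open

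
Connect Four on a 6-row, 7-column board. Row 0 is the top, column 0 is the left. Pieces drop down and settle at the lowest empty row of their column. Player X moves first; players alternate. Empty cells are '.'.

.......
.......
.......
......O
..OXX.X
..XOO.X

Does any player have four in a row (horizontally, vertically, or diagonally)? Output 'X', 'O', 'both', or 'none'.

none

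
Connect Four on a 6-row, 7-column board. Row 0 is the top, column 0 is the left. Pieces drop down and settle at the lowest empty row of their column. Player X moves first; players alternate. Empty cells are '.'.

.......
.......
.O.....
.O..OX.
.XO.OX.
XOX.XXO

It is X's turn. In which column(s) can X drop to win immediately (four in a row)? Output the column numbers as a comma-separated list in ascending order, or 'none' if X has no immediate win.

col 0: drop X → no win
col 1: drop X → no win
col 2: drop X → no win
col 3: drop X → WIN!
col 4: drop X → no win
col 5: drop X → WIN!
col 6: drop X → no win

Answer: 3,5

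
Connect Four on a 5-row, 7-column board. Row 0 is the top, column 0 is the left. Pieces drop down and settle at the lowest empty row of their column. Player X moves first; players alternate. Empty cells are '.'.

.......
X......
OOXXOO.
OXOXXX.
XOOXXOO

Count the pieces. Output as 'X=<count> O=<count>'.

X=10 O=10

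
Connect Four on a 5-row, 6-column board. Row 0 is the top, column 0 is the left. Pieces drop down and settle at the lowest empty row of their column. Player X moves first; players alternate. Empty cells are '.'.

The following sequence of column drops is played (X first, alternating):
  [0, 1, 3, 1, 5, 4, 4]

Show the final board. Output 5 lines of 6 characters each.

Answer: ......
......
......
.O..X.
XO.XOX

Derivation:
Move 1: X drops in col 0, lands at row 4
Move 2: O drops in col 1, lands at row 4
Move 3: X drops in col 3, lands at row 4
Move 4: O drops in col 1, lands at row 3
Move 5: X drops in col 5, lands at row 4
Move 6: O drops in col 4, lands at row 4
Move 7: X drops in col 4, lands at row 3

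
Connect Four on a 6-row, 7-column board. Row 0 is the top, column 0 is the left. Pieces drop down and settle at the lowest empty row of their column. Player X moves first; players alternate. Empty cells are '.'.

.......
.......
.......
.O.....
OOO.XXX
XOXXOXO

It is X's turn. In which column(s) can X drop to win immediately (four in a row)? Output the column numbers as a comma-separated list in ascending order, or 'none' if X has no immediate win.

col 0: drop X → no win
col 1: drop X → no win
col 2: drop X → no win
col 3: drop X → WIN!
col 4: drop X → no win
col 5: drop X → no win
col 6: drop X → no win

Answer: 3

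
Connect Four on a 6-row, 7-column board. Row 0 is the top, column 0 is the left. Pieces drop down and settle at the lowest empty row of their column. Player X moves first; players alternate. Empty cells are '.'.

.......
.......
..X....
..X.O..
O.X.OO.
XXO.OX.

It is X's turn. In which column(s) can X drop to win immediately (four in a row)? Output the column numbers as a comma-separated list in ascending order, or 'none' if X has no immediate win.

col 0: drop X → no win
col 1: drop X → no win
col 2: drop X → WIN!
col 3: drop X → no win
col 4: drop X → no win
col 5: drop X → no win
col 6: drop X → no win

Answer: 2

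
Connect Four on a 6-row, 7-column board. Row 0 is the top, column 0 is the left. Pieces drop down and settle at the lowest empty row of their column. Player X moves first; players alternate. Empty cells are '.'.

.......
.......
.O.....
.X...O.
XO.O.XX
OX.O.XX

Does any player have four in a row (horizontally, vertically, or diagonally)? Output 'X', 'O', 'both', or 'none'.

none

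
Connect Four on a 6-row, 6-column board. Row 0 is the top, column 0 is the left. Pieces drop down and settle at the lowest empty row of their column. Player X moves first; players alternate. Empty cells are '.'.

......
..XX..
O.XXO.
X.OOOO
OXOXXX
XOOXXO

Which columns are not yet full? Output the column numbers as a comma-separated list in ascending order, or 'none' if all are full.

col 0: top cell = '.' → open
col 1: top cell = '.' → open
col 2: top cell = '.' → open
col 3: top cell = '.' → open
col 4: top cell = '.' → open
col 5: top cell = '.' → open

Answer: 0,1,2,3,4,5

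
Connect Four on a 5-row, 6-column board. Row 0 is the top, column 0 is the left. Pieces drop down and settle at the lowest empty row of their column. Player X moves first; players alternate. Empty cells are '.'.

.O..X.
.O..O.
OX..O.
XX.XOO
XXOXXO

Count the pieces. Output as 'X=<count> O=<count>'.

X=9 O=9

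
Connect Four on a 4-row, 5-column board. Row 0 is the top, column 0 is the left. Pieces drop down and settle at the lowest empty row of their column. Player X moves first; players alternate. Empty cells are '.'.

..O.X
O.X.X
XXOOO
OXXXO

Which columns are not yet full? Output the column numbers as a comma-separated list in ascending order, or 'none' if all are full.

col 0: top cell = '.' → open
col 1: top cell = '.' → open
col 2: top cell = 'O' → FULL
col 3: top cell = '.' → open
col 4: top cell = 'X' → FULL

Answer: 0,1,3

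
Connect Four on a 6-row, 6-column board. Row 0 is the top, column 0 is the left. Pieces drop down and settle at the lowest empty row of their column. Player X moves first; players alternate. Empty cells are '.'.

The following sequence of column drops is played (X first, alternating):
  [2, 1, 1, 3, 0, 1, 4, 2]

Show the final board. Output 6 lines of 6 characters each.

Move 1: X drops in col 2, lands at row 5
Move 2: O drops in col 1, lands at row 5
Move 3: X drops in col 1, lands at row 4
Move 4: O drops in col 3, lands at row 5
Move 5: X drops in col 0, lands at row 5
Move 6: O drops in col 1, lands at row 3
Move 7: X drops in col 4, lands at row 5
Move 8: O drops in col 2, lands at row 4

Answer: ......
......
......
.O....
.XO...
XOXOX.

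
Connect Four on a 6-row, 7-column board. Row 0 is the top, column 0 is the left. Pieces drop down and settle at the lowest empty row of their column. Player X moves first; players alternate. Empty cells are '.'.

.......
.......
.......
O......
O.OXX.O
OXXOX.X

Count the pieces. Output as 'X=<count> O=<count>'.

X=6 O=6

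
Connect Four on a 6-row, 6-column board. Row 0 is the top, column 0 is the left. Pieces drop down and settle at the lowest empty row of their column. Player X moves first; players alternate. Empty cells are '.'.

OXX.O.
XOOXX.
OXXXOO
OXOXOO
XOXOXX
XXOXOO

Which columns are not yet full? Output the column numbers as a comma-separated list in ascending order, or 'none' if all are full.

Answer: 3,5

Derivation:
col 0: top cell = 'O' → FULL
col 1: top cell = 'X' → FULL
col 2: top cell = 'X' → FULL
col 3: top cell = '.' → open
col 4: top cell = 'O' → FULL
col 5: top cell = '.' → open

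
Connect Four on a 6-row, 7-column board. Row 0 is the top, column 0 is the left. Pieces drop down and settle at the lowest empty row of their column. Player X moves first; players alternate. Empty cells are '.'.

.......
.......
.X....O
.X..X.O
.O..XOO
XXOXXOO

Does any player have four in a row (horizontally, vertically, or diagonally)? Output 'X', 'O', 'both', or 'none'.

O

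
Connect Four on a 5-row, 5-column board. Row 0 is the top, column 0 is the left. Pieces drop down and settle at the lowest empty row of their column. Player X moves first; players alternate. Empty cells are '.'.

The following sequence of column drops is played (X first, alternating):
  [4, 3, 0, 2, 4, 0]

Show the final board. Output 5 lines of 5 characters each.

Move 1: X drops in col 4, lands at row 4
Move 2: O drops in col 3, lands at row 4
Move 3: X drops in col 0, lands at row 4
Move 4: O drops in col 2, lands at row 4
Move 5: X drops in col 4, lands at row 3
Move 6: O drops in col 0, lands at row 3

Answer: .....
.....
.....
O...X
X.OOX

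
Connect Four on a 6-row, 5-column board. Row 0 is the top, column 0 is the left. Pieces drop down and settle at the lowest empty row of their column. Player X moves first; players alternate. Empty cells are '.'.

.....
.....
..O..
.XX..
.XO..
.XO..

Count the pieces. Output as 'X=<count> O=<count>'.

X=4 O=3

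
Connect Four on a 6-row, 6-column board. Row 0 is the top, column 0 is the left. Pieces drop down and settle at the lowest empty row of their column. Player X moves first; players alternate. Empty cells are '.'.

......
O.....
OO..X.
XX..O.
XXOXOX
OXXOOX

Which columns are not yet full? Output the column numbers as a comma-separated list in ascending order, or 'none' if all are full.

col 0: top cell = '.' → open
col 1: top cell = '.' → open
col 2: top cell = '.' → open
col 3: top cell = '.' → open
col 4: top cell = '.' → open
col 5: top cell = '.' → open

Answer: 0,1,2,3,4,5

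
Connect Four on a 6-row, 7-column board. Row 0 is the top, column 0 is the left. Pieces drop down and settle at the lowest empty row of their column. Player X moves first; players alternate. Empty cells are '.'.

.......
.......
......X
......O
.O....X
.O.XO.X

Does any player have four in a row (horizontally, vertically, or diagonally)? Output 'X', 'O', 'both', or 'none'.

none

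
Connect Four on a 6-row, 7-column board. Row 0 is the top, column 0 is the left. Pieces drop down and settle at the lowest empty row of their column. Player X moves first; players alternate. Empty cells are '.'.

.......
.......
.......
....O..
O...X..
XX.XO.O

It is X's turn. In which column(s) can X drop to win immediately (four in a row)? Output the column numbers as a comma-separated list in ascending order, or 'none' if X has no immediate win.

Answer: 2

Derivation:
col 0: drop X → no win
col 1: drop X → no win
col 2: drop X → WIN!
col 3: drop X → no win
col 4: drop X → no win
col 5: drop X → no win
col 6: drop X → no win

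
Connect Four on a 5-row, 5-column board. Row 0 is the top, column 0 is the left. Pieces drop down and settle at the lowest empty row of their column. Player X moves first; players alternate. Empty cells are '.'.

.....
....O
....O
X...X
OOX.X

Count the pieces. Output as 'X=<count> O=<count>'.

X=4 O=4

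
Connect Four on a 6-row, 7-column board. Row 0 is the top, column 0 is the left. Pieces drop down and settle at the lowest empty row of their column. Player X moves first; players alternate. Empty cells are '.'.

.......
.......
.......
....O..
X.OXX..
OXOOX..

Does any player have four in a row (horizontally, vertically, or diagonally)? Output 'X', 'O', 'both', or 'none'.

none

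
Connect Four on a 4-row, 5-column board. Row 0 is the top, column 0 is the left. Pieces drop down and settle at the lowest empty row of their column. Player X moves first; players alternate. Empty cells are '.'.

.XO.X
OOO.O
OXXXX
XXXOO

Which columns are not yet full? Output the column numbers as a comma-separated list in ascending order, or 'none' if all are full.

Answer: 0,3

Derivation:
col 0: top cell = '.' → open
col 1: top cell = 'X' → FULL
col 2: top cell = 'O' → FULL
col 3: top cell = '.' → open
col 4: top cell = 'X' → FULL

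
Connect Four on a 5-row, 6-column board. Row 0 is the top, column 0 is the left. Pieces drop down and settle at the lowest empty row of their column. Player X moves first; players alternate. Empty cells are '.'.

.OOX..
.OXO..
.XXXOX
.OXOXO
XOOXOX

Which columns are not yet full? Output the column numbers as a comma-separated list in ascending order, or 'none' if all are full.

col 0: top cell = '.' → open
col 1: top cell = 'O' → FULL
col 2: top cell = 'O' → FULL
col 3: top cell = 'X' → FULL
col 4: top cell = '.' → open
col 5: top cell = '.' → open

Answer: 0,4,5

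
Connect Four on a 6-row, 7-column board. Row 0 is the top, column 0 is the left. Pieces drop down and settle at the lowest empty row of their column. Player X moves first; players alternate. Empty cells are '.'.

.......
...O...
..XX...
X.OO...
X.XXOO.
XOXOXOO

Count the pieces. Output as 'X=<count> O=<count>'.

X=9 O=9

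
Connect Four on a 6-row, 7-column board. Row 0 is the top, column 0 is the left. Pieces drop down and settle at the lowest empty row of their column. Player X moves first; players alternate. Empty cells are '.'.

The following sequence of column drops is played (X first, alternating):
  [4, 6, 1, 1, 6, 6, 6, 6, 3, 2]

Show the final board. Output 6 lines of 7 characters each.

Answer: .......
......O
......X
......O
.O....X
.XOXX.O

Derivation:
Move 1: X drops in col 4, lands at row 5
Move 2: O drops in col 6, lands at row 5
Move 3: X drops in col 1, lands at row 5
Move 4: O drops in col 1, lands at row 4
Move 5: X drops in col 6, lands at row 4
Move 6: O drops in col 6, lands at row 3
Move 7: X drops in col 6, lands at row 2
Move 8: O drops in col 6, lands at row 1
Move 9: X drops in col 3, lands at row 5
Move 10: O drops in col 2, lands at row 5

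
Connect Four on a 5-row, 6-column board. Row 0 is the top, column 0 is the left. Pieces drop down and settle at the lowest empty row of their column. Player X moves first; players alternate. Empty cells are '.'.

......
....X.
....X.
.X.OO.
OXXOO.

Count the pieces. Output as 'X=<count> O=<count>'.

X=5 O=5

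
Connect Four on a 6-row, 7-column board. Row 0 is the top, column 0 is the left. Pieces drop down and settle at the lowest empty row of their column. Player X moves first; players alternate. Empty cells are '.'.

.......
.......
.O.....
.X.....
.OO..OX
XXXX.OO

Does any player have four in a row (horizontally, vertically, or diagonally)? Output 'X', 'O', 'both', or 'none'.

X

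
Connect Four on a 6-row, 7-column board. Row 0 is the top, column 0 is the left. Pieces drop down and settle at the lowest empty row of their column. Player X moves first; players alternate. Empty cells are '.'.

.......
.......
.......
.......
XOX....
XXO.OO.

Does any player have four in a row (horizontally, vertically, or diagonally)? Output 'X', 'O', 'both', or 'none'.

none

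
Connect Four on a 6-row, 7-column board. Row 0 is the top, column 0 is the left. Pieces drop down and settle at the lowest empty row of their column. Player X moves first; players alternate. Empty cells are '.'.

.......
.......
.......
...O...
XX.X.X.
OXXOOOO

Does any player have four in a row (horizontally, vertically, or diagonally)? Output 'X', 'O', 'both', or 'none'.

O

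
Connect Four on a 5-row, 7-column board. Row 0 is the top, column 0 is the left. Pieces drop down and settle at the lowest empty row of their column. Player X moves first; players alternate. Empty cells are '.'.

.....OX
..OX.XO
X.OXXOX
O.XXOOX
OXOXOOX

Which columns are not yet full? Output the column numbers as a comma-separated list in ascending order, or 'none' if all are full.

Answer: 0,1,2,3,4

Derivation:
col 0: top cell = '.' → open
col 1: top cell = '.' → open
col 2: top cell = '.' → open
col 3: top cell = '.' → open
col 4: top cell = '.' → open
col 5: top cell = 'O' → FULL
col 6: top cell = 'X' → FULL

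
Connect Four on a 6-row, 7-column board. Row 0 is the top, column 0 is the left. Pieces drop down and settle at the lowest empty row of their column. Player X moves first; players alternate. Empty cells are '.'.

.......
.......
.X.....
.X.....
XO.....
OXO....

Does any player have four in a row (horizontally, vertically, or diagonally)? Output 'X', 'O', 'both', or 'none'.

none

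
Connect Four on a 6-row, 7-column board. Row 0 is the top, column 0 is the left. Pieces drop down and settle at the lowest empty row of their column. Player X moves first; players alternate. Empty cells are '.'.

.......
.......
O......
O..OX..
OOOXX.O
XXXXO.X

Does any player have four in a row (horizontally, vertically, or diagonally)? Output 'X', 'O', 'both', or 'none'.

X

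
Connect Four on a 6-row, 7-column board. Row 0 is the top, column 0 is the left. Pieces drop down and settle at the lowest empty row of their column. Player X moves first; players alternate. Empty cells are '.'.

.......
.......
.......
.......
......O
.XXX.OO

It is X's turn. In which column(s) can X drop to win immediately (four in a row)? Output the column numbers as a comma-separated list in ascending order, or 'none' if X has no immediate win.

Answer: 0,4

Derivation:
col 0: drop X → WIN!
col 1: drop X → no win
col 2: drop X → no win
col 3: drop X → no win
col 4: drop X → WIN!
col 5: drop X → no win
col 6: drop X → no win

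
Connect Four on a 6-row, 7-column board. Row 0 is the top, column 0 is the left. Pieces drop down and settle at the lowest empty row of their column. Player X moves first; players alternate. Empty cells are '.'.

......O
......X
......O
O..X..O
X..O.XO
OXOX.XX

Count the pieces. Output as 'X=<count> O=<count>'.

X=8 O=8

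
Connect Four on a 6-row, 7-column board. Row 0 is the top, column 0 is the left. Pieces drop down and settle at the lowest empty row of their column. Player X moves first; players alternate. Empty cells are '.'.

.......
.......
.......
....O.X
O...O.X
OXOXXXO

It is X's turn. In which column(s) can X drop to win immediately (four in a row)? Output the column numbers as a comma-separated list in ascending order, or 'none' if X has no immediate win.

col 0: drop X → no win
col 1: drop X → no win
col 2: drop X → no win
col 3: drop X → no win
col 4: drop X → no win
col 5: drop X → no win
col 6: drop X → no win

Answer: none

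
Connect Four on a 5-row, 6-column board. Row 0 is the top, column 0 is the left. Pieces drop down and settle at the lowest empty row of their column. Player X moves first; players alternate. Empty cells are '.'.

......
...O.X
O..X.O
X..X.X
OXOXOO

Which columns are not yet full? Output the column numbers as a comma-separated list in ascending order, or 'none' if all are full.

col 0: top cell = '.' → open
col 1: top cell = '.' → open
col 2: top cell = '.' → open
col 3: top cell = '.' → open
col 4: top cell = '.' → open
col 5: top cell = '.' → open

Answer: 0,1,2,3,4,5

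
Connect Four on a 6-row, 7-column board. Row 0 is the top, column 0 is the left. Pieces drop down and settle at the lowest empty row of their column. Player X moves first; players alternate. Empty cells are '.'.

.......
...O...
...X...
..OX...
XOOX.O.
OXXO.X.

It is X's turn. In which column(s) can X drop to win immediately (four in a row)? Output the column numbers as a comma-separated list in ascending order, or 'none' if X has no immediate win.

col 0: drop X → no win
col 1: drop X → no win
col 2: drop X → no win
col 3: drop X → no win
col 4: drop X → no win
col 5: drop X → no win
col 6: drop X → no win

Answer: none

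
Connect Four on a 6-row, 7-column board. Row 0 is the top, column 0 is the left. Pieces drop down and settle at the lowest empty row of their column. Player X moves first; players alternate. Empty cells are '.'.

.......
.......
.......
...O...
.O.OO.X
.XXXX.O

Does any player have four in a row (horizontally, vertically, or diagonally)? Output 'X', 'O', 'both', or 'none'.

X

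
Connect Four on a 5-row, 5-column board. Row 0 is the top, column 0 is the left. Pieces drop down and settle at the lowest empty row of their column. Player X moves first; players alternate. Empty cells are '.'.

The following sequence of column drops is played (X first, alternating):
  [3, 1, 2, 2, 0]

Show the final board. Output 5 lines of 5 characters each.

Move 1: X drops in col 3, lands at row 4
Move 2: O drops in col 1, lands at row 4
Move 3: X drops in col 2, lands at row 4
Move 4: O drops in col 2, lands at row 3
Move 5: X drops in col 0, lands at row 4

Answer: .....
.....
.....
..O..
XOXX.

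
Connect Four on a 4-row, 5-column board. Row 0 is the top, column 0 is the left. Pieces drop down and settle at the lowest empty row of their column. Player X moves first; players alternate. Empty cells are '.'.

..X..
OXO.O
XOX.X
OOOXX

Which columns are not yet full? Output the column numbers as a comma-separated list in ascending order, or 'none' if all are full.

col 0: top cell = '.' → open
col 1: top cell = '.' → open
col 2: top cell = 'X' → FULL
col 3: top cell = '.' → open
col 4: top cell = '.' → open

Answer: 0,1,3,4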